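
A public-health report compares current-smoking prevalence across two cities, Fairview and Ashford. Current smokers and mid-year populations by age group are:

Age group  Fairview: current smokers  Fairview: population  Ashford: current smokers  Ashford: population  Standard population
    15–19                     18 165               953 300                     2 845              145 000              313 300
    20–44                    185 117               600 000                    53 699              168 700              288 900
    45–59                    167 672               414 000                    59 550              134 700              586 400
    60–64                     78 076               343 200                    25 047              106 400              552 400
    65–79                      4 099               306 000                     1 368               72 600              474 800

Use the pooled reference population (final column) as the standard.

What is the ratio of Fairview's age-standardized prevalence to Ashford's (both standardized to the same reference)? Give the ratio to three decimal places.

Age-specific rates per 1 000 for Fairview: 19.055, 308.528, 405.005, 227.494, 13.395.
For Ashford: 19.621, 318.311, 442.094, 235.404, 18.843.
Standard total = 2 215 800; weights = 0.1414, 0.1304, 0.2646, 0.2493, 0.2143.
Fairview: 0.1414×19.055 + 0.1304×308.528 + 0.2646×405.005 + 0.2493×227.494 + 0.2143×13.395 = 209.6879 per 1 000.
Ashford: 0.1414×19.621 + 0.1304×318.311 + 0.2646×442.094 + 0.2493×235.404 + 0.2143×18.843 = 223.9979 per 1 000.
Ratio = 209.6879 ÷ 223.9979 = 0.93612.

0.936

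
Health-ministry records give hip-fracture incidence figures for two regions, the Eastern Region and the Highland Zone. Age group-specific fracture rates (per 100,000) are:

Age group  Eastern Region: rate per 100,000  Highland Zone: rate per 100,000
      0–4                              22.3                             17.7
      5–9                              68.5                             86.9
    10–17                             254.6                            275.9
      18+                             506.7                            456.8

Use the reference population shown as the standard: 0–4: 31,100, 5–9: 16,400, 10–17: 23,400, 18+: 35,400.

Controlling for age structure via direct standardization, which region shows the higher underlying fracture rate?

Standard total = 106,300; weights = 0.2926, 0.1543, 0.2201, 0.3330.
The Eastern Region: 0.2926×22.3 + 0.1543×68.5 + 0.2201×254.6 + 0.3330×506.7 = 241.8791 per 100,000.
The Highland Zone: 0.2926×17.7 + 0.1543×86.9 + 0.2201×275.9 + 0.3330×456.8 = 231.4432 per 100,000.

Eastern Region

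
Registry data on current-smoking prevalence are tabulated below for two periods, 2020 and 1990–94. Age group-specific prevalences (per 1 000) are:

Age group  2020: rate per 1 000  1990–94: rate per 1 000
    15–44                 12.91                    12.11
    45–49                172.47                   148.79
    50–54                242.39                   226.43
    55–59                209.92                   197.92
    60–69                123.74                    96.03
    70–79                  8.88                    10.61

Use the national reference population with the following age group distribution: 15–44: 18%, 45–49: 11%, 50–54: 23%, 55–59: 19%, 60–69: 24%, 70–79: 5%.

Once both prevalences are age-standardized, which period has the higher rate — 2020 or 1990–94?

2020

Standard weights: 0.18, 0.11, 0.23, 0.19, 0.24, 0.05.
2020: 0.1800×12.91 + 0.1100×172.47 + 0.2300×242.39 + 0.1900×209.92 + 0.2400×123.74 + 0.0500×8.88 = 147.0716 per 1 000.
1990–94: 0.1800×12.11 + 0.1100×148.79 + 0.2300×226.43 + 0.1900×197.92 + 0.2400×96.03 + 0.0500×10.61 = 131.8081 per 1 000.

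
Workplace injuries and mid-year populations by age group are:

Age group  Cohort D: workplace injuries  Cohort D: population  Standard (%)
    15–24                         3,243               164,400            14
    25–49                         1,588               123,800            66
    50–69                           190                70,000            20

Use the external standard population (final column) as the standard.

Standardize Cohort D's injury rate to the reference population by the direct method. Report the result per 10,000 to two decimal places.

117.70

Age-specific rates per 10,000 for Cohort D: 197.26, 128.27, 27.14.
Standard weights: 0.14, 0.66, 0.20.
Standardized rate: 0.1400×197.26 + 0.6600×128.27 + 0.2000×27.14 = 117.7045 per 10,000.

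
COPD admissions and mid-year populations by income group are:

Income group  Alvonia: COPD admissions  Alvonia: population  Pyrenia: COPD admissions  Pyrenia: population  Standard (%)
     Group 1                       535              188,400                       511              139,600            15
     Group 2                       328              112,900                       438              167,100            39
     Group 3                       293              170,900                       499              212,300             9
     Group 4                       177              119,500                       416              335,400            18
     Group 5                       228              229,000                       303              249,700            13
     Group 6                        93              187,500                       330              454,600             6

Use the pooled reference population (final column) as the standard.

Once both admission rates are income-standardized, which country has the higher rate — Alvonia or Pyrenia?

Income-specific rates per 10,000 for Alvonia: 28.40, 29.05, 17.14, 14.81, 9.96, 4.96.
For Pyrenia: 36.60, 26.21, 23.50, 12.40, 12.13, 7.26.
Standard weights: 0.15, 0.39, 0.09, 0.18, 0.13, 0.06.
Alvonia: 0.1500×28.40 + 0.3900×29.05 + 0.0900×17.14 + 0.1800×14.81 + 0.1300×9.96 + 0.0600×4.96 = 21.3910 per 10,000.
Pyrenia: 0.1500×36.60 + 0.3900×26.21 + 0.0900×23.50 + 0.1800×12.40 + 0.1300×12.13 + 0.0600×7.26 = 22.0743 per 10,000.
The crude rates (16.41 vs 16.02) would put Alvonia higher, but that reflects its income composition; once standardized to a common income structure, Pyrenia has the higher underlying rate.

Pyrenia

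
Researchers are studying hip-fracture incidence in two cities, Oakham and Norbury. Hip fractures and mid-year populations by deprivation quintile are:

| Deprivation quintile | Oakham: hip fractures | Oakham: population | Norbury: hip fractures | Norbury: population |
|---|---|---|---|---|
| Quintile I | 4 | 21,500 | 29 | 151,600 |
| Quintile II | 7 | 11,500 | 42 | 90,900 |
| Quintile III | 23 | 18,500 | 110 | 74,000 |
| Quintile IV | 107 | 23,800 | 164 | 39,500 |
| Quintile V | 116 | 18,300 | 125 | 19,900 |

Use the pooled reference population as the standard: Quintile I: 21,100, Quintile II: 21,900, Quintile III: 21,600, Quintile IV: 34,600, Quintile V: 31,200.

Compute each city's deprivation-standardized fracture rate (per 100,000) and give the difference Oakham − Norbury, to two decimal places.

Deprivation-specific rates per 100,000 for Oakham: 18.60, 60.87, 124.32, 449.58, 633.88.
For Norbury: 19.13, 46.20, 148.65, 415.19, 628.14.
Standard total = 130,400; weights = 0.1618, 0.1679, 0.1656, 0.2653, 0.2393.
Oakham: 0.1618×18.60 + 0.1679×60.87 + 0.1656×124.32 + 0.2653×449.58 + 0.2393×633.88 = 304.7816 per 100,000.
Norbury: 0.1618×19.13 + 0.1679×46.20 + 0.1656×148.65 + 0.2653×415.19 + 0.2393×628.14 = 295.9347 per 100,000.
Difference = 304.7816 − 295.9347 = 8.8469.

8.85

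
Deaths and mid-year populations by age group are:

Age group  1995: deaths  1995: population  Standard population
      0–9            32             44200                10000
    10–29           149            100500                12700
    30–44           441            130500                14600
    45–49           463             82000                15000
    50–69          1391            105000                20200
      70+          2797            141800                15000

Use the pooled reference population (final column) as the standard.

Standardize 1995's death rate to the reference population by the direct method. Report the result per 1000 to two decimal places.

Age-specific rates per 1000 for 1995: 0.724, 1.483, 3.379, 5.646, 13.248, 19.725.
Standard total = 87500; weights = 0.1143, 0.1451, 0.1669, 0.1714, 0.2309, 0.1714.
Standardized rate: 0.1143×0.724 + 0.1451×1.483 + 0.1669×3.379 + 0.1714×5.646 + 0.2309×13.248 + 0.1714×19.725 = 8.2695 per 1000.

8.27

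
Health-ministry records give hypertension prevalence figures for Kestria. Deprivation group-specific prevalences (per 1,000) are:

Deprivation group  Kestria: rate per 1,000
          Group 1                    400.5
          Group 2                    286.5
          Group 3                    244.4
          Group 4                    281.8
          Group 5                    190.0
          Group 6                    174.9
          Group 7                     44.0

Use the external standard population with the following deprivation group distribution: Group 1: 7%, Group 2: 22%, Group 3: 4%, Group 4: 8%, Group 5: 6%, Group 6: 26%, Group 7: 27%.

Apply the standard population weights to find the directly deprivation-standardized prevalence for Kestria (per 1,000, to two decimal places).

192.14

Standard weights: 0.07, 0.22, 0.04, 0.08, 0.06, 0.26, 0.27.
Standardized rate: 0.0700×400.5 + 0.2200×286.5 + 0.0400×244.4 + 0.0800×281.8 + 0.0600×190.0 + 0.2600×174.9 + 0.2700×44.0 = 192.1390 per 1,000.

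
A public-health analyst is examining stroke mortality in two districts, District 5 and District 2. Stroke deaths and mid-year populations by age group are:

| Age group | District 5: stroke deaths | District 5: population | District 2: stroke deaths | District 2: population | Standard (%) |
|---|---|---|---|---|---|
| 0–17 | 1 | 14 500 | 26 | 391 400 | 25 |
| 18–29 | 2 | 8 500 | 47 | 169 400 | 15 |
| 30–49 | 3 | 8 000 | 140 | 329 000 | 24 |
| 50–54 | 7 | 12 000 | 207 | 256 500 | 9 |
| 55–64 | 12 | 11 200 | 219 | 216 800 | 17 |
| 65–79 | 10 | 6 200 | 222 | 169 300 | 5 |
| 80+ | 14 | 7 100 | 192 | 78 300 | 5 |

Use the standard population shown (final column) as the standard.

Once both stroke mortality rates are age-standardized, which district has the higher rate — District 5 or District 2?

Age-specific rates per 100 000 for District 5: 6.90, 23.53, 37.50, 58.33, 107.14, 161.29, 197.18.
For District 2: 6.64, 27.74, 42.55, 80.70, 101.01, 131.13, 245.21.
Standard weights: 0.25, 0.15, 0.24, 0.09, 0.17, 0.05, 0.05.
District 5: 0.2500×6.90 + 0.1500×23.53 + 0.2400×37.50 + 0.0900×58.33 + 0.1700×107.14 + 0.0500×161.29 + 0.0500×197.18 = 55.6415 per 100 000.
District 2: 0.2500×6.64 + 0.1500×27.74 + 0.2400×42.55 + 0.0900×80.70 + 0.1700×101.01 + 0.0500×131.13 + 0.0500×245.21 = 59.2878 per 100 000.
The crude rates (72.59 vs 65.38) would put District 5 higher, but that reflects its age composition; once standardized to a common age structure, District 2 has the higher underlying rate.

District 2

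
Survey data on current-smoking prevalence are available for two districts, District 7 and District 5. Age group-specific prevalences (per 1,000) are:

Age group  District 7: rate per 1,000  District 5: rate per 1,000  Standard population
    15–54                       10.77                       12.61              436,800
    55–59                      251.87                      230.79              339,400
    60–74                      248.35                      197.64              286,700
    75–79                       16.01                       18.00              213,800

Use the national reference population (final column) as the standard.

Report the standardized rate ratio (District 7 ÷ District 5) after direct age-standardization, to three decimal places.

Standard total = 1,276,700; weights = 0.3421, 0.2658, 0.2246, 0.1675.
District 7: 0.3421×10.77 + 0.2658×251.87 + 0.2246×248.35 + 0.1675×16.01 = 129.0937 per 1,000.
District 5: 0.3421×12.61 + 0.2658×230.79 + 0.2246×197.64 + 0.1675×18.00 = 113.0649 per 1,000.
Ratio = 129.0937 ÷ 113.0649 = 1.14177.

1.142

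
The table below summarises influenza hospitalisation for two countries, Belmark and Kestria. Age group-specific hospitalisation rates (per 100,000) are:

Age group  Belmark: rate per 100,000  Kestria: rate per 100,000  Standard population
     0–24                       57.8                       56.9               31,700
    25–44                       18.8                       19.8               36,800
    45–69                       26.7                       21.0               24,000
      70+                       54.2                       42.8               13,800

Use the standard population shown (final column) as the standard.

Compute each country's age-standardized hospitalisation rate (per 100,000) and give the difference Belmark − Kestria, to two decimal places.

2.69

Standard total = 106,300; weights = 0.2982, 0.3462, 0.2258, 0.1298.
Belmark: 0.2982×57.8 + 0.3462×18.8 + 0.2258×26.7 + 0.1298×54.2 = 36.8096 per 100,000.
Kestria: 0.2982×56.9 + 0.3462×19.8 + 0.2258×21.0 + 0.1298×42.8 = 34.1205 per 100,000.
Difference = 36.8096 − 34.1205 = 2.6891.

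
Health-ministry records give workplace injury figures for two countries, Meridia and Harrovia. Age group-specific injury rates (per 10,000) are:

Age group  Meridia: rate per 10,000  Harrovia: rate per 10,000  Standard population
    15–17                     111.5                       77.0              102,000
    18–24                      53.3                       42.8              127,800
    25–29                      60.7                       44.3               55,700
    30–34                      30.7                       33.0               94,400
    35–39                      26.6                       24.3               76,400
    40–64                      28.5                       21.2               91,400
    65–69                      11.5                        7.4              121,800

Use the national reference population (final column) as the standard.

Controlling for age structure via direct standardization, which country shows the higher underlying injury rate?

Meridia

Standard total = 669,500; weights = 0.1524, 0.1909, 0.0832, 0.1410, 0.1141, 0.1365, 0.1819.
Meridia: 0.1524×111.5 + 0.1909×53.3 + 0.0832×60.7 + 0.1410×30.7 + 0.1141×26.6 + 0.1365×28.5 + 0.1819×11.5 = 45.5588 per 10,000.
Harrovia: 0.1524×77.0 + 0.1909×42.8 + 0.0832×44.3 + 0.1410×33.0 + 0.1141×24.3 + 0.1365×21.2 + 0.1819×7.4 = 35.2533 per 10,000.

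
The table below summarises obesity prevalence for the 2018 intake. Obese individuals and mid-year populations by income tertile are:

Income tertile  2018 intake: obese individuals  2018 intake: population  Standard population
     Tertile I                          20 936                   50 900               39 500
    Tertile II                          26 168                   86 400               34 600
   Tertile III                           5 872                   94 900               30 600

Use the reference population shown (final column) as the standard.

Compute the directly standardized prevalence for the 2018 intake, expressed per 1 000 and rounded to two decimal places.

Income-specific rates per 1 000 for the 2018 intake: 411.316, 302.870, 61.876.
Standard total = 104 700; weights = 0.3773, 0.3305, 0.2923.
Standardized rate: 0.3773×411.316 + 0.3305×302.870 + 0.2923×61.876 = 273.3496 per 1 000.

273.35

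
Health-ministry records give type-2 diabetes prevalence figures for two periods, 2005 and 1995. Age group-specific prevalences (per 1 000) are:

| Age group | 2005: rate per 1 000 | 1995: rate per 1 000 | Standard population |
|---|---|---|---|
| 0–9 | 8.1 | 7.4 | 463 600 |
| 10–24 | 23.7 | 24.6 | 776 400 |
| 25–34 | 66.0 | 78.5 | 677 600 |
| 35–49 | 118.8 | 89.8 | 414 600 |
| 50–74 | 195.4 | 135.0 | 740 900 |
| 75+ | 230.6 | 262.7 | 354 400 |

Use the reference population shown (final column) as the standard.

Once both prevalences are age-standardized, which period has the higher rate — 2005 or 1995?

2005

Standard total = 3 427 500; weights = 0.1353, 0.2265, 0.1977, 0.1210, 0.2162, 0.1034.
2005: 0.1353×8.1 + 0.2265×23.7 + 0.1977×66.0 + 0.1210×118.8 + 0.2162×195.4 + 0.1034×230.6 = 99.9645 per 1 000.
1995: 0.1353×7.4 + 0.2265×24.6 + 0.1977×78.5 + 0.1210×89.8 + 0.2162×135.0 + 0.1034×262.7 = 89.2998 per 1 000.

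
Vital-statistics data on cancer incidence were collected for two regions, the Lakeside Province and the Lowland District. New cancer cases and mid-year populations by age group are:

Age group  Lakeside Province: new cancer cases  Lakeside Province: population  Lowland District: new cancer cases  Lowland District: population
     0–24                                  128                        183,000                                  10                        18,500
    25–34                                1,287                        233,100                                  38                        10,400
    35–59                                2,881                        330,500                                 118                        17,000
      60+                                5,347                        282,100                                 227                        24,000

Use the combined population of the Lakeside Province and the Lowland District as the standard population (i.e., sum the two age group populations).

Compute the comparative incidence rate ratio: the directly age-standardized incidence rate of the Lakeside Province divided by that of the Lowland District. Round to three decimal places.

Age-specific rates per 100,000 for the Lakeside Province: 69.95, 552.12, 871.71, 1895.43.
For the Lowland District: 54.05, 365.38, 694.12, 945.83.
Combined standard total = 1,098,600; weights = 0.1834, 0.2216, 0.3163, 0.2786.
The Lakeside Province: 0.1834×69.95 + 0.2216×552.12 + 0.3163×871.71 + 0.2786×1895.43 = 939.0546 per 100,000.
The Lowland District: 0.1834×54.05 + 0.2216×365.38 + 0.3163×694.12 + 0.2786×945.83 = 573.9928 per 100,000.
Ratio = 939.0546 ÷ 573.9928 = 1.63600.

1.636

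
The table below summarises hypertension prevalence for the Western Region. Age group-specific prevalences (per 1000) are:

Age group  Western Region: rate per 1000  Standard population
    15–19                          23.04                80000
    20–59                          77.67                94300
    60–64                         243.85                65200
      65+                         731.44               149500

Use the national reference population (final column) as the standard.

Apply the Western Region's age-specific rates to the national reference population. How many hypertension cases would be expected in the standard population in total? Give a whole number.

134417

Expected hypertension cases = Σ (standard pop × age-specific rate ÷ 1000)
= 80000×23.04/1000 + 94300×77.67/1000 + 65200×243.85/1000 + 149500×731.44/1000
= 1843.20 + 7324.28 + 15899.02 + 109350.28 = 134416.78.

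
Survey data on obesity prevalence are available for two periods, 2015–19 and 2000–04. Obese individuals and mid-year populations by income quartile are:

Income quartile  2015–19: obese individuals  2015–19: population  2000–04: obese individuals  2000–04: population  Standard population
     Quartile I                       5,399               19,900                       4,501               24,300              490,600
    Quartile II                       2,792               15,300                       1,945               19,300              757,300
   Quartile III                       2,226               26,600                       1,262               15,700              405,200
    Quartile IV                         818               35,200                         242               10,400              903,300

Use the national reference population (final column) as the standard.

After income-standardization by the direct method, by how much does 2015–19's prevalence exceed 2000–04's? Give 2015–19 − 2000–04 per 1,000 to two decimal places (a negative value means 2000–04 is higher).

Income-specific rates per 1,000 for 2015–19: 271.307, 182.484, 83.684, 23.239.
For 2000–04: 185.226, 100.777, 80.382, 23.269.
Standard total = 2,556,400; weights = 0.1919, 0.2962, 0.1585, 0.3533.
2015–19: 0.1919×271.307 + 0.2962×182.484 + 0.1585×83.684 + 0.3533×23.239 = 127.6006 per 1,000.
2000–04: 0.1919×185.226 + 0.2962×100.777 + 0.1585×80.382 + 0.3533×23.269 = 86.3639 per 1,000.
Difference = 127.6006 − 86.3639 = 41.2367.

41.24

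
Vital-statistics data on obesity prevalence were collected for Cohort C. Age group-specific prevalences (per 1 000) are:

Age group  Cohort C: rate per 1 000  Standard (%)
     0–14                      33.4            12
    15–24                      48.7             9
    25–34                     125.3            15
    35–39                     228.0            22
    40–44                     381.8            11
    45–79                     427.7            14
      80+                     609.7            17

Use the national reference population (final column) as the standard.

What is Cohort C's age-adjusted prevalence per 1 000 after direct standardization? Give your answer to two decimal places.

282.87

Standard weights: 0.12, 0.09, 0.15, 0.22, 0.11, 0.14, 0.17.
Standardized rate: 0.1200×33.4 + 0.0900×48.7 + 0.1500×125.3 + 0.2200×228.0 + 0.1100×381.8 + 0.1400×427.7 + 0.1700×609.7 = 282.8710 per 1 000.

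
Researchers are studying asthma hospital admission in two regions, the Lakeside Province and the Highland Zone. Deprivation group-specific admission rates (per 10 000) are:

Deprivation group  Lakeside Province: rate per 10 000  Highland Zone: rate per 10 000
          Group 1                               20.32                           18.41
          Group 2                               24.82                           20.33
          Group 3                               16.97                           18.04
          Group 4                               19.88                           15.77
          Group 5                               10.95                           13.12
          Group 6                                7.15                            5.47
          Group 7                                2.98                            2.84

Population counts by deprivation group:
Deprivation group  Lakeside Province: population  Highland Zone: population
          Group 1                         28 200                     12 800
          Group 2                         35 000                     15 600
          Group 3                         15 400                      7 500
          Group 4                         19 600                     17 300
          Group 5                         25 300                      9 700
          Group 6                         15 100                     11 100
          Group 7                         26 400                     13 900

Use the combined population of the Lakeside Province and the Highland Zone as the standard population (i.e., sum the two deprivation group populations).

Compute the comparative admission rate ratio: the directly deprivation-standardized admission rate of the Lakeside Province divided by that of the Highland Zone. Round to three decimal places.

Combined standard total = 252 900; weights = 0.1621, 0.2001, 0.0905, 0.1459, 0.1384, 0.1036, 0.1594.
The Lakeside Province: 0.1621×20.32 + 0.2001×24.82 + 0.0905×16.97 + 0.1459×19.88 + 0.1384×10.95 + 0.1036×7.15 + 0.1594×2.98 = 15.4285 per 10 000.
The Highland Zone: 0.1621×18.41 + 0.2001×20.33 + 0.0905×18.04 + 0.1459×15.77 + 0.1384×13.12 + 0.1036×5.47 + 0.1594×2.84 = 13.8217 per 10 000.
Ratio = 15.4285 ÷ 13.8217 = 1.11625.

1.116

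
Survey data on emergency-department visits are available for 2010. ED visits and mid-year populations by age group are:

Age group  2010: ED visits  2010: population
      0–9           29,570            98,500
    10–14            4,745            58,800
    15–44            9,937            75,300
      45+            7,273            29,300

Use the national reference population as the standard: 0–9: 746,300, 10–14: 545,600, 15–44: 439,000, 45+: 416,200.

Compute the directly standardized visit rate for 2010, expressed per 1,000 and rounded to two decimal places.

199.95

Age-specific rates per 1,000 for 2010: 300.203, 80.697, 131.965, 248.225.
Standard total = 2,147,100; weights = 0.3476, 0.2541, 0.2045, 0.1938.
Standardized rate: 0.3476×300.203 + 0.2541×80.697 + 0.2045×131.965 + 0.1938×248.225 = 199.9507 per 1,000.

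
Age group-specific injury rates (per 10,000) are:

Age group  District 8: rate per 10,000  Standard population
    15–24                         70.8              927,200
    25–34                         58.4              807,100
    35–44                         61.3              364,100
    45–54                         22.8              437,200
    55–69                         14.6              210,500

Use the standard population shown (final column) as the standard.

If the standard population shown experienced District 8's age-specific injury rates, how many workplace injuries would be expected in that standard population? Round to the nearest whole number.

14814

Expected workplace injuries = Σ (standard pop × age-specific rate ÷ 10,000)
= 927,200×70.8/10,000 + 807,100×58.4/10,000 + 364,100×61.3/10,000 + 437,200×22.8/10,000 + 210,500×14.6/10,000
= 6564.58 + 4713.46 + 2231.93 + 996.82 + 307.33 = 14814.12.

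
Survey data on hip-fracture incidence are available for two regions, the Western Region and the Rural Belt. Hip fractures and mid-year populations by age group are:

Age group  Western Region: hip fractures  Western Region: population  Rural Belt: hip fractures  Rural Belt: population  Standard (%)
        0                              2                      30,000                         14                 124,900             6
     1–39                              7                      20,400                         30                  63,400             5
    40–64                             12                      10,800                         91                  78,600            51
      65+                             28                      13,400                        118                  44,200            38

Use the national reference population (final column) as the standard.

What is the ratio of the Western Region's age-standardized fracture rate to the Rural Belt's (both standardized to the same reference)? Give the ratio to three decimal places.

0.845

Age-specific rates per 100,000 for the Western Region: 6.67, 34.31, 111.11, 208.96.
For the Rural Belt: 11.21, 47.32, 115.78, 266.97.
Standard weights: 0.06, 0.05, 0.51, 0.38.
The Western Region: 0.0600×6.67 + 0.0500×34.31 + 0.5100×111.11 + 0.3800×208.96 = 138.1853 per 100,000.
The Rural Belt: 0.0600×11.21 + 0.0500×47.32 + 0.5100×115.78 + 0.3800×266.97 = 163.5322 per 100,000.
Ratio = 138.1853 ÷ 163.5322 = 0.84500.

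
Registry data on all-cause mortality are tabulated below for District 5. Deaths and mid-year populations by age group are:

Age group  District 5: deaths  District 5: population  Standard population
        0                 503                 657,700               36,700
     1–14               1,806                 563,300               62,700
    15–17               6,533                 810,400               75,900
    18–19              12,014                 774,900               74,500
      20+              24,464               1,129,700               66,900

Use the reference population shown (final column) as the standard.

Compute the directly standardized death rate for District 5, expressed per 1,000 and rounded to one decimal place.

10.9

Age-specific rates per 1,000 for District 5: 0.765, 3.206, 8.061, 15.504, 21.655.
Standard total = 316,700; weights = 0.1159, 0.1980, 0.2397, 0.2352, 0.2112.
Standardized rate: 0.1159×0.765 + 0.1980×3.206 + 0.2397×8.061 + 0.2352×15.504 + 0.2112×21.655 = 10.8770 per 1,000.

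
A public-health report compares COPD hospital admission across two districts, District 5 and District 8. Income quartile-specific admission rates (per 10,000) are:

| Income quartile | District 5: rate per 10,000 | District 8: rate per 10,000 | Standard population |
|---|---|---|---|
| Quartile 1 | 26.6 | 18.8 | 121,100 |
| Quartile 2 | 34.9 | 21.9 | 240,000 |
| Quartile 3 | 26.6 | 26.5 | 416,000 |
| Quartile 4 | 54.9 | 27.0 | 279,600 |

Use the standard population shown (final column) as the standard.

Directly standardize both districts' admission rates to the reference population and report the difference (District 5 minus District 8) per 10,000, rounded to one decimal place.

11.3

Standard total = 1,056,700; weights = 0.1146, 0.2271, 0.3937, 0.2646.
District 5: 0.1146×26.6 + 0.2271×34.9 + 0.3937×26.6 + 0.2646×54.9 = 35.9732 per 10,000.
District 8: 0.1146×18.8 + 0.2271×21.9 + 0.3937×26.5 + 0.2646×27.0 = 24.7051 per 10,000.
Difference = 35.9732 − 24.7051 = 11.2681.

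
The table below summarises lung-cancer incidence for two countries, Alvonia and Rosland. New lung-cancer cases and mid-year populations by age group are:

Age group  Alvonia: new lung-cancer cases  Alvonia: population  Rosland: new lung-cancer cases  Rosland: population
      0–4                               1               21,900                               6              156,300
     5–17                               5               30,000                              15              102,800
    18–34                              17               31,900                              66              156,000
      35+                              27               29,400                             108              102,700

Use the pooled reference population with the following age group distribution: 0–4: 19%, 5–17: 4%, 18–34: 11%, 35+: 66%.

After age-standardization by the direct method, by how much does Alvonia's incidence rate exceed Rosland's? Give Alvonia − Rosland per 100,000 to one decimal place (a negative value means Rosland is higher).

Age-specific rates per 100,000 for Alvonia: 4.57, 16.67, 53.29, 91.84.
For Rosland: 3.84, 14.59, 42.31, 105.16.
Standard weights: 0.19, 0.04, 0.11, 0.66.
Alvonia: 0.1900×4.57 + 0.0400×16.67 + 0.1100×53.29 + 0.6600×91.84 = 68.0086 per 100,000.
Rosland: 0.1900×3.84 + 0.0400×14.59 + 0.1100×42.31 + 0.6600×105.16 = 75.3729 per 100,000.
Difference = 68.0086 − 75.3729 = -7.3643.

-7.4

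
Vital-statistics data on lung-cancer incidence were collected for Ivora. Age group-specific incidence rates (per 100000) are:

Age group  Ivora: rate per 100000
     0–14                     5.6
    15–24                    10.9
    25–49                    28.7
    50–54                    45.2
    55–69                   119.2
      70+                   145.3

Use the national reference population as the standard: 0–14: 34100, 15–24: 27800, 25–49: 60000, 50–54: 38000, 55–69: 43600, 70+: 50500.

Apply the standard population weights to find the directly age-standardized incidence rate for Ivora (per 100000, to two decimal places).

64.84

Standard total = 254000; weights = 0.1343, 0.1094, 0.2362, 0.1496, 0.1717, 0.1988.
Standardized rate: 0.1343×5.6 + 0.1094×10.9 + 0.2362×28.7 + 0.1496×45.2 + 0.1717×119.2 + 0.1988×145.3 = 64.8360 per 100000.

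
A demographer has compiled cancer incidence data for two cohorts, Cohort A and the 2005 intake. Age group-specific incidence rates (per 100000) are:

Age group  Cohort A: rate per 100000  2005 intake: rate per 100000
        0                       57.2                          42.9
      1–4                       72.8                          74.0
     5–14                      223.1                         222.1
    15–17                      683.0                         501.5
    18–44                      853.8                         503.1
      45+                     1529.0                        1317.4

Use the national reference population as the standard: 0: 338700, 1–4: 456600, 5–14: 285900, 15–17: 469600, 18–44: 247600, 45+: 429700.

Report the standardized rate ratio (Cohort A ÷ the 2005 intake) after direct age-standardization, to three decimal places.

Standard total = 2228100; weights = 0.1520, 0.2049, 0.1283, 0.2108, 0.1111, 0.1929.
Cohort A: 0.1520×57.2 + 0.2049×72.8 + 0.1283×223.1 + 0.2108×683.0 + 0.1111×853.8 + 0.1929×1529.0 = 585.9465 per 100000.
The 2005 intake: 0.1520×42.9 + 0.2049×74.0 + 0.1283×222.1 + 0.2108×501.5 + 0.1111×503.1 + 0.1929×1317.4 = 465.8569 per 100000.
Ratio = 585.9465 ÷ 465.8569 = 1.25778.

1.258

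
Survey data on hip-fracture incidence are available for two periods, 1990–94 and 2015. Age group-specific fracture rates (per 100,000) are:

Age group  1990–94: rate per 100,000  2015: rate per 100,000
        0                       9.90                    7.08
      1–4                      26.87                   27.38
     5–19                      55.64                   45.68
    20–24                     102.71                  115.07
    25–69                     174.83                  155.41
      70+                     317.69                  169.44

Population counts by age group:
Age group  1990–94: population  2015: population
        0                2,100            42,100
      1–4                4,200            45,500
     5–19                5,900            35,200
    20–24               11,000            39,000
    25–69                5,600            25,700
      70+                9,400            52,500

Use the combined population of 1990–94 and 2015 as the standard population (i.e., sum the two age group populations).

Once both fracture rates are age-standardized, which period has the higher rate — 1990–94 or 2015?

Combined standard total = 278,200; weights = 0.1589, 0.1786, 0.1477, 0.1797, 0.1125, 0.2225.
1990–94: 0.1589×9.90 + 0.1786×26.87 + 0.1477×55.64 + 0.1797×102.71 + 0.1125×174.83 + 0.2225×317.69 = 123.4095 per 100,000.
2015: 0.1589×7.08 + 0.1786×27.38 + 0.1477×45.68 + 0.1797×115.07 + 0.1125×155.41 + 0.2225×169.44 = 88.6317 per 100,000.

1990–94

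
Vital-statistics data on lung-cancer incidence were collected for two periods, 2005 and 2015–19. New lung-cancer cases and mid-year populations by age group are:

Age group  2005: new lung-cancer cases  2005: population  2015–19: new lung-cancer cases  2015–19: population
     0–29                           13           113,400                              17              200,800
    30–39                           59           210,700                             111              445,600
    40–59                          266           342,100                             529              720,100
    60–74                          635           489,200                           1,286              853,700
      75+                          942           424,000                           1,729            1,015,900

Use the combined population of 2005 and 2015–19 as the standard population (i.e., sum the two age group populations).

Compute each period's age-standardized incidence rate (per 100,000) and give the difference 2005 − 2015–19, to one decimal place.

Age-specific rates per 100,000 for 2005: 11.46, 28.00, 77.76, 129.80, 222.17.
For 2015–19: 8.47, 24.91, 73.46, 150.64, 170.19.
Combined standard total = 4,815,500; weights = 0.0652, 0.1363, 0.2206, 0.2789, 0.2990.
2005: 0.0652×11.46 + 0.1363×28.00 + 0.2206×77.76 + 0.2789×129.80 + 0.2990×222.17 = 124.3457 per 100,000.
2015–19: 0.0652×8.47 + 0.1363×24.91 + 0.2206×73.46 + 0.2789×150.64 + 0.2990×170.19 = 113.0505 per 100,000.
Difference = 124.3457 − 113.0505 = 11.2952.

11.3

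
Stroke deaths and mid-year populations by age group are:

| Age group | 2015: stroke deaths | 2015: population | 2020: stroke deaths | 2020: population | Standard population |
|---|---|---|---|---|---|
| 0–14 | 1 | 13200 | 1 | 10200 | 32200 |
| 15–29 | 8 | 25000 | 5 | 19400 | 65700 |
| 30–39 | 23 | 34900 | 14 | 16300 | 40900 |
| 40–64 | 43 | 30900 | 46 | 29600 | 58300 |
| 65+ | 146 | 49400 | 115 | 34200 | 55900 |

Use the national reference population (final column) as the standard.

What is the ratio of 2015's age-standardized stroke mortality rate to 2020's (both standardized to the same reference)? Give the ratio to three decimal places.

Age-specific rates per 100000 for 2015: 7.58, 32.00, 65.90, 139.16, 295.55.
For 2020: 9.80, 25.77, 85.89, 155.41, 336.26.
Standard total = 253000; weights = 0.1273, 0.2597, 0.1617, 0.2304, 0.2209.
2015: 0.1273×7.58 + 0.2597×32.00 + 0.1617×65.90 + 0.2304×139.16 + 0.2209×295.55 = 117.2955 per 100000.
2020: 0.1273×9.80 + 0.2597×25.77 + 0.1617×85.89 + 0.2304×155.41 + 0.2209×336.26 = 131.9320 per 100000.
Ratio = 117.2955 ÷ 131.9320 = 0.88906.

0.889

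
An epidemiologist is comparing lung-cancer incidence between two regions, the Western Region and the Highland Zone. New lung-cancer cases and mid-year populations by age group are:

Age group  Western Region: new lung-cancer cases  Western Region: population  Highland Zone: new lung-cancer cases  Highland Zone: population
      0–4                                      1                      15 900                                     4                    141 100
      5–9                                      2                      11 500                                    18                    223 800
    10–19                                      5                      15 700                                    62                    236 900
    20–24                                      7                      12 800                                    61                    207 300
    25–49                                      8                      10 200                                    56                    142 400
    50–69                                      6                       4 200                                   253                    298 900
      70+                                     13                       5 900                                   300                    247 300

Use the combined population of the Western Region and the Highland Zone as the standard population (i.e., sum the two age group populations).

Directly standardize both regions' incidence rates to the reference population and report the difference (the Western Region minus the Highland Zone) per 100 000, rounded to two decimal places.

Age-specific rates per 100 000 for the Western Region: 6.29, 17.39, 31.85, 54.69, 78.43, 142.86, 220.34.
For the Highland Zone: 2.83, 8.04, 26.17, 29.43, 39.33, 84.64, 121.31.
Combined standard total = 1 573 900; weights = 0.0998, 0.1495, 0.1605, 0.1398, 0.0970, 0.1926, 0.1609.
The Western Region: 0.0998×6.29 + 0.1495×17.39 + 0.1605×31.85 + 0.1398×54.69 + 0.0970×78.43 + 0.1926×142.86 + 0.1609×220.34 = 86.5489 per 100 000.
The Highland Zone: 0.0998×2.83 + 0.1495×8.04 + 0.1605×26.17 + 0.1398×29.43 + 0.0970×39.33 + 0.1926×84.64 + 0.1609×121.31 = 49.4297 per 100 000.
Difference = 86.5489 − 49.4297 = 37.1192.

37.12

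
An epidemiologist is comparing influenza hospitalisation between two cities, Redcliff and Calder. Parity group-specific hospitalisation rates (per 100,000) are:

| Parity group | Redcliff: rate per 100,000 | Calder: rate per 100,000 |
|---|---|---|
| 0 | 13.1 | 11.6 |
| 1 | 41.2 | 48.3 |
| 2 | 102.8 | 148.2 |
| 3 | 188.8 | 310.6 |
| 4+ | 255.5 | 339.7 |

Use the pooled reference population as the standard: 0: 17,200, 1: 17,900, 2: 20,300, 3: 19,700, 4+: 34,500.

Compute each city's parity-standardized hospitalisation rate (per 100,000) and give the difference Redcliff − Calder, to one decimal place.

-57.7

Standard total = 109,600; weights = 0.1569, 0.1633, 0.1852, 0.1797, 0.3148.
Redcliff: 0.1569×13.1 + 0.1633×41.2 + 0.1852×102.8 + 0.1797×188.8 + 0.3148×255.5 = 142.1875 per 100,000.
Calder: 0.1569×11.6 + 0.1633×48.3 + 0.1852×148.2 + 0.1797×310.6 + 0.3148×339.7 = 199.9181 per 100,000.
Difference = 142.1875 − 199.9181 = -57.7306.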